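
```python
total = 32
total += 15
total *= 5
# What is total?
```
Trace:
  total=32
  total=47
  total=235

Final answer: 235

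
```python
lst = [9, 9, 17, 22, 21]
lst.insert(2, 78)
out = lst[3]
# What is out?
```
Trace:
  lst=[9, 9, 17, 22, 21]
  lst=[9, 9, 78, 17, 22, 21]
  lst=[9, 9, 78, 17, 22, 21], out=17

Final answer: 17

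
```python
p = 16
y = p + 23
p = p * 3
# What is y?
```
Trace:
  p=16
  p=16, y=39
  p=48, y=39

Final answer: 39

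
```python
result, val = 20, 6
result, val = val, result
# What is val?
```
Trace:
  result=20, val=6
  result=6, val=20

Final answer: 20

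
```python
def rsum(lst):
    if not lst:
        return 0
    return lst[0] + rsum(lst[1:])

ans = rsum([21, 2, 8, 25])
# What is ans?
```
Call trace:
rsum(lst=[21, 2, 8, 25])
  rsum(lst=[2, 8, 25])
    rsum(lst=[8, 25])
      rsum(lst=[25])
        rsum(lst=[])
        -> return 0
      -> return 25
    -> return 33
  -> return 35
-> return 56

Final answer: 56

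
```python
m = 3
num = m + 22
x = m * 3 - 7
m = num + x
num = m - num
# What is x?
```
Trace:
  m=3
  m=3, num=25
  m=3, num=25, x=2
  m=27, num=25, x=2
  m=27, num=2, x=2

Final answer: 2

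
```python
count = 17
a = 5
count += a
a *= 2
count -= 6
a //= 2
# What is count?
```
Trace:
  count=17
  count=17, a=5
  count=22, a=5
  count=22, a=10
  count=16, a=10
  count=16, a=5

Final answer: 16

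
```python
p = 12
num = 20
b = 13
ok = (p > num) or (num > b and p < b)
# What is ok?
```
Trace:
  p=12
  p=12, num=20
  p=12, num=20, b=13
  p=12, num=20, b=13, ok=True

Final answer: True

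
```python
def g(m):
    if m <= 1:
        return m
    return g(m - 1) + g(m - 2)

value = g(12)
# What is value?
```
Call trace (a repeated sub-call is expanded the first time; later identical calls just restate its return value):
g(m=12)
  g(m=11)
    g(m=10)
      g(m=9)
        g(m=8)
          g(m=7)
            g(m=6)
              g(m=5)
                g(m=4)
                  g(m=3)
                    g(m=2)
                      g(m=1)
                      -> return 1
                      g(m=0)
                      -> return 0
                    -> return 1
                    g(m=1)
                    -> return 1
                  -> return 2
                  g(m=2) -> return 1  (same call as traced above)
                -> return 3
                g(m=3) -> return 2  (same call as traced above)
              -> return 5
              g(m=4) -> return 3  (same call as traced above)
            -> return 8
            g(m=5) -> return 5  (same call as traced above)
          -> return 13
          g(m=6) -> return 8  (same call as traced above)
        -> return 21
        g(m=7) -> return 13  (same call as traced above)
      -> return 34
      g(m=8) -> return 21  (same call as traced above)
    -> return 55
    g(m=9) -> return 34  (same call as traced above)
  -> return 89
  g(m=10) -> return 55  (same call as traced above)
-> return 144

Final answer: 144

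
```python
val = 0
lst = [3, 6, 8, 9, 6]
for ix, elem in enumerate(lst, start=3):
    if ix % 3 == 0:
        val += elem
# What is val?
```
Trace:
  val=0
  val=3, ix=3, elem=3
  val=3, ix=4, elem=6
  val=3, ix=5, elem=8
  val=12, ix=6, elem=9
  val=12, ix=7, elem=6

Final answer: 12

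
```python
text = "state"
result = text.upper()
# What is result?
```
Trace:
  text='state'
  text='state', result='STATE'

Final answer: 'STATE'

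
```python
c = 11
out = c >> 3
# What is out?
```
Trace:
  c=11
  c=11, out=1

Final answer: 1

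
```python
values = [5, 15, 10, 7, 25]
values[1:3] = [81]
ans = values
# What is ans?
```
Trace:
  values=[5, 15, 10, 7, 25]
  values=[5, 81, 7, 25]
  values=[5, 81, 7, 25], ans=[5, 81, 7, 25]

Final answer: [5, 81, 7, 25]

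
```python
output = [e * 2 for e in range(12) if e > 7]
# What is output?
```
Trace:
  e=0
  e=1
  e=2
  e=3
  e=4
  e=5
  e=6
  e=7
  e=8
  e=9
  e=10
  e=11
  output=[16, 18, 20, 22]

Final answer: [16, 18, 20, 22]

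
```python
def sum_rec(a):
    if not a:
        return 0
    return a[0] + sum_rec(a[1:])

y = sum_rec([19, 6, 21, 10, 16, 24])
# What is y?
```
Call trace:
sum_rec(a=[19, 6, 21, 10, 16, 24])
  sum_rec(a=[6, 21, 10, 16, 24])
    sum_rec(a=[21, 10, 16, 24])
      sum_rec(a=[10, 16, 24])
        sum_rec(a=[16, 24])
          sum_rec(a=[24])
            sum_rec(a=[])
            -> return 0
          -> return 24
        -> return 40
      -> return 50
    -> return 71
  -> return 77
-> return 96

Final answer: 96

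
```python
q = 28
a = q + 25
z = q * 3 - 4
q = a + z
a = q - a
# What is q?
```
Trace:
  q=28
  q=28, a=53
  q=28, a=53, z=80
  q=133, a=53, z=80
  q=133, a=80, z=80

Final answer: 133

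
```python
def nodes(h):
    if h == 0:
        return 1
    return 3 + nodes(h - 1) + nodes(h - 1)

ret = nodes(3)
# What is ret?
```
Call trace (a repeated sub-call is expanded the first time; later identical calls just restate its return value):
nodes(h=3)
  nodes(h=2)
    nodes(h=1)
      nodes(h=0)
      -> return 1
      nodes(h=0)
      -> return 1
    -> return 5
    nodes(h=1) -> return 5  (same call as traced above)
  -> return 13
  nodes(h=2) -> return 13  (same call as traced above)
-> return 29

Final answer: 29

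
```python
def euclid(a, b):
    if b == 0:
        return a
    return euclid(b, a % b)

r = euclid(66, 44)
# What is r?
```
Call trace:
euclid(a=66, b=44)
  euclid(a=44, b=22)
    euclid(a=22, b=0)
    -> return 22
  -> return 22
-> return 22

Final answer: 22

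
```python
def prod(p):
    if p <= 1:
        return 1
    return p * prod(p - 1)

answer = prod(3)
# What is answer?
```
Call trace:
prod(p=3)
  prod(p=2)
    prod(p=1)
    -> return 1
  -> return 2
-> return 6

Final answer: 6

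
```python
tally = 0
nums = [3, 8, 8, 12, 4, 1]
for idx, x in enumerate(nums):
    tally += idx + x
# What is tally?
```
Trace:
  tally=0
  tally=3, idx=0, x=3
  tally=12, idx=1, x=8
  tally=22, idx=2, x=8
  tally=37, idx=3, x=12
  tally=45, idx=4, x=4
  tally=51, idx=5, x=1

Final answer: 51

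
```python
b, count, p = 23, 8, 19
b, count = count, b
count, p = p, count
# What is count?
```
Trace:
  b=23, count=8, p=19
  b=8, count=23, p=19
  b=8, count=19, p=23

Final answer: 19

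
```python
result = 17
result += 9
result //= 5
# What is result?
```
Trace:
  result=17
  result=26
  result=5

Final answer: 5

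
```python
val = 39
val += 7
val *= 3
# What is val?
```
Trace:
  val=39
  val=46
  val=138

Final answer: 138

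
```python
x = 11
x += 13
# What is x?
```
Trace:
  x=11
  x=24

Final answer: 24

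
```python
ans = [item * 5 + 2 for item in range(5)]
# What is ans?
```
Trace:
  item=0
  item=1
  item=2
  item=3
  item=4
  ans=[2, 7, 12, 17, 22]

Final answer: [2, 7, 12, 17, 22]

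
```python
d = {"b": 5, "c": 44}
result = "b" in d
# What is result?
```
Trace:
  d={'b': 5, 'c': 44}
  d={'b': 5, 'c': 44}, result=True

Final answer: True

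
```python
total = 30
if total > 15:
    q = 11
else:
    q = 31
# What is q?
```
Trace:
  total=30
  total=30, q=11

Final answer: 11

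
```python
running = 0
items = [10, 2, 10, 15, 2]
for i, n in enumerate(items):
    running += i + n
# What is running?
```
Trace:
  running=0
  running=10, i=0, n=10
  running=13, i=1, n=2
  running=25, i=2, n=10
  running=43, i=3, n=15
  running=49, i=4, n=2

Final answer: 49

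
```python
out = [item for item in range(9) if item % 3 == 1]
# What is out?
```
Trace:
  item=0
  item=1
  item=2
  item=3
  item=4
  item=5
  item=6
  item=7
  item=8
  out=[1, 4, 7]

Final answer: [1, 4, 7]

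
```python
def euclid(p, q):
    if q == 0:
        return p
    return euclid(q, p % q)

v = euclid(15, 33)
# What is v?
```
Call trace:
euclid(p=15, q=33)
  euclid(p=33, q=15)
    euclid(p=15, q=3)
      euclid(p=3, q=0)
      -> return 3
    -> return 3
  -> return 3
-> return 3

Final answer: 3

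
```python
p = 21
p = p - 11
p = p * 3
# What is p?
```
Trace:
  p=21
  p=10
  p=30

Final answer: 30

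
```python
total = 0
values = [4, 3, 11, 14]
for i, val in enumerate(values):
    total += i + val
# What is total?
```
Trace:
  total=0
  total=4, i=0, val=4
  total=8, i=1, val=3
  total=21, i=2, val=11
  total=38, i=3, val=14

Final answer: 38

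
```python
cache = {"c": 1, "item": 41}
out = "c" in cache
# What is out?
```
Trace:
  cache={'c': 1, 'item': 41}
  cache={'c': 1, 'item': 41}, out=True

Final answer: True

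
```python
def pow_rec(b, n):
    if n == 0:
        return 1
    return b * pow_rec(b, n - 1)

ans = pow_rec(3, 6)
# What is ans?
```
Call trace:
pow_rec(b=3, n=6)
  pow_rec(b=3, n=5)
    pow_rec(b=3, n=4)
      pow_rec(b=3, n=3)
        pow_rec(b=3, n=2)
          pow_rec(b=3, n=1)
            pow_rec(b=3, n=0)
            -> return 1
          -> return 3
        -> return 9
      -> return 27
    -> return 81
  -> return 243
-> return 729

Final answer: 729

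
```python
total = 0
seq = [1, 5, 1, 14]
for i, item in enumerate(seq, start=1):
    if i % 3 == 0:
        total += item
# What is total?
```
Trace:
  total=0
  total=0, i=1, item=1
  total=0, i=2, item=5
  total=1, i=3, item=1
  total=1, i=4, item=14

Final answer: 1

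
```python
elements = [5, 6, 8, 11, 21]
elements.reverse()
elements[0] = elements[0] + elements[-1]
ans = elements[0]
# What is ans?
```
Trace:
  elements=[5, 6, 8, 11, 21]
  elements=[21, 11, 8, 6, 5]
  elements=[26, 11, 8, 6, 5]
  elements=[26, 11, 8, 6, 5], ans=26

Final answer: 26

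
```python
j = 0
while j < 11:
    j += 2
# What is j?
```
Trace:
  j=0
  j=2
  j=4
  j=6
  j=8
  j=10
  j=12

Final answer: 12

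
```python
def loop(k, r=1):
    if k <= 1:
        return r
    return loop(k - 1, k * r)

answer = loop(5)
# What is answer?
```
Call trace:
loop(k=5, r=1)
  loop(k=4, r=5)
    loop(k=3, r=20)
      loop(k=2, r=60)
        loop(k=1, r=120)
        -> return 120
      -> return 120
    -> return 120
  -> return 120
-> return 120

Final answer: 120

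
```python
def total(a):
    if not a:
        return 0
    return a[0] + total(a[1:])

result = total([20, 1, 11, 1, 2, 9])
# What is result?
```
Call trace:
total(a=[20, 1, 11, 1, 2, 9])
  total(a=[1, 11, 1, 2, 9])
    total(a=[11, 1, 2, 9])
      total(a=[1, 2, 9])
        total(a=[2, 9])
          total(a=[9])
            total(a=[])
            -> return 0
          -> return 9
        -> return 11
      -> return 12
    -> return 23
  -> return 24
-> return 44

Final answer: 44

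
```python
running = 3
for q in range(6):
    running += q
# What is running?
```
Trace:
  running=3
  running=3, q=0
  running=4, q=1
  running=6, q=2
  running=9, q=3
  running=13, q=4
  running=18, q=5

Final answer: 18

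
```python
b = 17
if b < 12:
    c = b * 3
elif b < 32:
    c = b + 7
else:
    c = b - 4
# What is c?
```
Trace:
  b=17
  b=17, c=24

Final answer: 24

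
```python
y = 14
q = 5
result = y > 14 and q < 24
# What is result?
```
Trace:
  y=14
  y=14, q=5
  y=14, q=5, result=False

Final answer: False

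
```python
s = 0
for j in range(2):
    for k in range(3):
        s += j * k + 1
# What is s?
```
Trace:
  s=0
  s=1, j=0, k=0
  s=2, j=0, k=1
  s=3, j=0, k=2
  s=4, j=1, k=0
  s=6, j=1, k=1
  s=9, j=1, k=2

Final answer: 9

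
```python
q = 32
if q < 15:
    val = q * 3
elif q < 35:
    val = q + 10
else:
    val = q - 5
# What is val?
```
Trace:
  q=32
  q=32, val=42

Final answer: 42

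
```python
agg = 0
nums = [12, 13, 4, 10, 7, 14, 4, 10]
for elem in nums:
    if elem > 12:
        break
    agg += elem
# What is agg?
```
Trace:
  agg=0
  agg=12, elem=12
  agg=12, elem=13

Final answer: 12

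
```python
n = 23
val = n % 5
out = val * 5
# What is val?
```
Trace:
  n=23
  n=23, val=3
  n=23, val=3, out=15

Final answer: 3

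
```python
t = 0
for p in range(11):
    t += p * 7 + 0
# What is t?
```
Trace:
  t=0
  t=0, p=0
  t=7, p=1
  t=21, p=2
  t=42, p=3
  t=70, p=4
  t=105, p=5
  t=147, p=6
  t=196, p=7
  t=252, p=8
  t=315, p=9
  t=385, p=10

Final answer: 385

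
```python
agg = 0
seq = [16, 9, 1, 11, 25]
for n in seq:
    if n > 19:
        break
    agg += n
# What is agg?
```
Trace:
  agg=0
  agg=16, n=16
  agg=25, n=9
  agg=26, n=1
  agg=37, n=11
  agg=37, n=25

Final answer: 37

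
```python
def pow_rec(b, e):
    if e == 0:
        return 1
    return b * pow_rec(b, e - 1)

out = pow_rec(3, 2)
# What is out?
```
Call trace:
pow_rec(b=3, e=2)
  pow_rec(b=3, e=1)
    pow_rec(b=3, e=0)
    -> return 1
  -> return 3
-> return 9

Final answer: 9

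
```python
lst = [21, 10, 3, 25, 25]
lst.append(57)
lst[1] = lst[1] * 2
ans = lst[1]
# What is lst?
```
Trace:
  lst=[21, 10, 3, 25, 25]
  lst=[21, 10, 3, 25, 25, 57]
  lst=[21, 20, 3, 25, 25, 57]
  lst=[21, 20, 3, 25, 25, 57], ans=20

Final answer: [21, 20, 3, 25, 25, 57]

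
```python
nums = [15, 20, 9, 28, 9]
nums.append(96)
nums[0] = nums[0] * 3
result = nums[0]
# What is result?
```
Trace:
  nums=[15, 20, 9, 28, 9]
  nums=[15, 20, 9, 28, 9, 96]
  nums=[45, 20, 9, 28, 9, 96]
  nums=[45, 20, 9, 28, 9, 96], result=45

Final answer: 45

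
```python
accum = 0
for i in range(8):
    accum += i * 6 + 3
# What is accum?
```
Trace:
  accum=0
  accum=3, i=0
  accum=12, i=1
  accum=27, i=2
  accum=48, i=3
  accum=75, i=4
  accum=108, i=5
  accum=147, i=6
  accum=192, i=7

Final answer: 192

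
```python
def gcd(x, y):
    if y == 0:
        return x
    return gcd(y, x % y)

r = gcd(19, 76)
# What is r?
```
Call trace:
gcd(x=19, y=76)
  gcd(x=76, y=19)
    gcd(x=19, y=0)
    -> return 19
  -> return 19
-> return 19

Final answer: 19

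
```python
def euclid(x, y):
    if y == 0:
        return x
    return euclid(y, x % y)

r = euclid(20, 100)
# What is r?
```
Call trace:
euclid(x=20, y=100)
  euclid(x=100, y=20)
    euclid(x=20, y=0)
    -> return 20
  -> return 20
-> return 20

Final answer: 20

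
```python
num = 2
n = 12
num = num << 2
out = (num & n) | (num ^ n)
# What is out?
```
Trace:
  num=2
  num=2, n=12
  num=8, n=12
  num=8, n=12, out=12

Final answer: 12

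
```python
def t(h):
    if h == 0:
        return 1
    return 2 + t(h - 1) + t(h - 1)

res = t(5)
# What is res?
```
Call trace (a repeated sub-call is expanded the first time; later identical calls just restate its return value):
t(h=5)
  t(h=4)
    t(h=3)
      t(h=2)
        t(h=1)
          t(h=0)
          -> return 1
          t(h=0)
          -> return 1
        -> return 4
        t(h=1) -> return 4  (same call as traced above)
      -> return 10
      t(h=2) -> return 10  (same call as traced above)
    -> return 22
    t(h=3) -> return 22  (same call as traced above)
  -> return 46
  t(h=4) -> return 46  (same call as traced above)
-> return 94

Final answer: 94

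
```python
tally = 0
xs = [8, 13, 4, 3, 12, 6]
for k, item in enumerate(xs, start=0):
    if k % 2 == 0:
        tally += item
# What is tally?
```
Trace:
  tally=0
  tally=8, k=0, item=8
  tally=8, k=1, item=13
  tally=12, k=2, item=4
  tally=12, k=3, item=3
  tally=24, k=4, item=12
  tally=24, k=5, item=6

Final answer: 24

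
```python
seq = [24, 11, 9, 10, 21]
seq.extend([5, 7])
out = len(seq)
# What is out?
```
Trace:
  seq=[24, 11, 9, 10, 21]
  seq=[24, 11, 9, 10, 21, 5, 7]
  seq=[24, 11, 9, 10, 21, 5, 7], out=7

Final answer: 7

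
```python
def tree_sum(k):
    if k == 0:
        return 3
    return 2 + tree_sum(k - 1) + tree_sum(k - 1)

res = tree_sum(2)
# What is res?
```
Call trace (a repeated sub-call is expanded the first time; later identical calls just restate its return value):
tree_sum(k=2)
  tree_sum(k=1)
    tree_sum(k=0)
    -> return 3
    tree_sum(k=0)
    -> return 3
  -> return 8
  tree_sum(k=1) -> return 8  (same call as traced above)
-> return 18

Final answer: 18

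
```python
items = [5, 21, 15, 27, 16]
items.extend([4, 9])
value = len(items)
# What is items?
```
Trace:
  items=[5, 21, 15, 27, 16]
  items=[5, 21, 15, 27, 16, 4, 9]
  items=[5, 21, 15, 27, 16, 4, 9], value=7

Final answer: [5, 21, 15, 27, 16, 4, 9]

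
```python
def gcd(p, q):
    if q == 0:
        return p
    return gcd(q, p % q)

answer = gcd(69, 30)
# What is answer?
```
Call trace:
gcd(p=69, q=30)
  gcd(p=30, q=9)
    gcd(p=9, q=3)
      gcd(p=3, q=0)
      -> return 3
    -> return 3
  -> return 3
-> return 3

Final answer: 3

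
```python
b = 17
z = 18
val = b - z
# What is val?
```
Trace:
  b=17
  b=17, z=18
  b=17, z=18, val=-1

Final answer: -1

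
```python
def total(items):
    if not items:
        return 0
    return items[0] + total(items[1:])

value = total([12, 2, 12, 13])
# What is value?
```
Call trace:
total(items=[12, 2, 12, 13])
  total(items=[2, 12, 13])
    total(items=[12, 13])
      total(items=[13])
        total(items=[])
        -> return 0
      -> return 13
    -> return 25
  -> return 27
-> return 39

Final answer: 39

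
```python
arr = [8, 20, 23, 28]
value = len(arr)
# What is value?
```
Trace:
  arr=[8, 20, 23, 28]
  arr=[8, 20, 23, 28], value=4

Final answer: 4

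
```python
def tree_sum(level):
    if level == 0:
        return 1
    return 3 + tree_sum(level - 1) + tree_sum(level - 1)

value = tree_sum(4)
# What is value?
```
Call trace (a repeated sub-call is expanded the first time; later identical calls just restate its return value):
tree_sum(level=4)
  tree_sum(level=3)
    tree_sum(level=2)
      tree_sum(level=1)
        tree_sum(level=0)
        -> return 1
        tree_sum(level=0)
        -> return 1
      -> return 5
      tree_sum(level=1) -> return 5  (same call as traced above)
    -> return 13
    tree_sum(level=2) -> return 13  (same call as traced above)
  -> return 29
  tree_sum(level=3) -> return 29  (same call as traced above)
-> return 61

Final answer: 61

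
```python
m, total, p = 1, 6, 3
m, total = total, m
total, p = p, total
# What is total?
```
Trace:
  m=1, total=6, p=3
  m=6, total=1, p=3
  m=6, total=3, p=1

Final answer: 3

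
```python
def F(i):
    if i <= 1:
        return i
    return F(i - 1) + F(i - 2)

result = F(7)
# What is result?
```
Call trace (a repeated sub-call is expanded the first time; later identical calls just restate its return value):
F(i=7)
  F(i=6)
    F(i=5)
      F(i=4)
        F(i=3)
          F(i=2)
            F(i=1)
            -> return 1
            F(i=0)
            -> return 0
          -> return 1
          F(i=1)
          -> return 1
        -> return 2
        F(i=2) -> return 1  (same call as traced above)
      -> return 3
      F(i=3) -> return 2  (same call as traced above)
    -> return 5
    F(i=4) -> return 3  (same call as traced above)
  -> return 8
  F(i=5) -> return 5  (same call as traced above)
-> return 13

Final answer: 13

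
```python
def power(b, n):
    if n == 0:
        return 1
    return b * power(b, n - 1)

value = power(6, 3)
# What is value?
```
Call trace:
power(b=6, n=3)
  power(b=6, n=2)
    power(b=6, n=1)
      power(b=6, n=0)
      -> return 1
    -> return 6
  -> return 36
-> return 216

Final answer: 216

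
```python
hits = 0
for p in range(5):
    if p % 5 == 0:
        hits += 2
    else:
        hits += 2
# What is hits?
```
Trace:
  hits=0
  hits=2, p=0
  hits=4, p=1
  hits=6, p=2
  hits=8, p=3
  hits=10, p=4

Final answer: 10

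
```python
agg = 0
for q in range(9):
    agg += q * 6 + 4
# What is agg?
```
Trace:
  agg=0
  agg=4, q=0
  agg=14, q=1
  agg=30, q=2
  agg=52, q=3
  agg=80, q=4
  agg=114, q=5
  agg=154, q=6
  agg=200, q=7
  agg=252, q=8

Final answer: 252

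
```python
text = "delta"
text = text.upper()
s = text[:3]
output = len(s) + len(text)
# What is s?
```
Trace:
  text='delta'
  text='DELTA'
  text='DELTA', s='DEL'
  text='DELTA', s='DEL', output=8

Final answer: 'DEL'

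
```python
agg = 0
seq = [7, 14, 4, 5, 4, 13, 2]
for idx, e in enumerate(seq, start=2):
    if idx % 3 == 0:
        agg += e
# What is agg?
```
Trace:
  agg=0
  agg=0, idx=2, e=7
  agg=14, idx=3, e=14
  agg=14, idx=4, e=4
  agg=14, idx=5, e=5
  agg=18, idx=6, e=4
  agg=18, idx=7, e=13
  agg=18, idx=8, e=2

Final answer: 18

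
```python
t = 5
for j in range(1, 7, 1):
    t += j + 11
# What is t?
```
Trace:
  t=5
  t=17, j=1
  t=30, j=2
  t=44, j=3
  t=59, j=4
  t=75, j=5
  t=92, j=6

Final answer: 92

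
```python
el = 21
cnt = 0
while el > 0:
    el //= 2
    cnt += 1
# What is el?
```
Trace:
  el=21
  el=21, cnt=0
  el=10, cnt=1
  el=5, cnt=2
  el=2, cnt=3
  el=1, cnt=4
  el=0, cnt=5

Final answer: 0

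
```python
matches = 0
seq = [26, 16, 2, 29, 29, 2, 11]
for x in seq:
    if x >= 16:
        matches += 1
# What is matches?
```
Trace:
  matches=0
  matches=1, x=26
  matches=2, x=16
  matches=2, x=2
  matches=3, x=29
  matches=4, x=29
  matches=4, x=2
  matches=4, x=11

Final answer: 4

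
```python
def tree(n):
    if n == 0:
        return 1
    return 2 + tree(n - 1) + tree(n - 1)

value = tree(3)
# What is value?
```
Call trace (a repeated sub-call is expanded the first time; later identical calls just restate its return value):
tree(n=3)
  tree(n=2)
    tree(n=1)
      tree(n=0)
      -> return 1
      tree(n=0)
      -> return 1
    -> return 4
    tree(n=1) -> return 4  (same call as traced above)
  -> return 10
  tree(n=2) -> return 10  (same call as traced above)
-> return 22

Final answer: 22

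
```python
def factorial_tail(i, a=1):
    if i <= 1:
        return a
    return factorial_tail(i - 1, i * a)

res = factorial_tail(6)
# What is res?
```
Call trace:
factorial_tail(i=6, a=1)
  factorial_tail(i=5, a=6)
    factorial_tail(i=4, a=30)
      factorial_tail(i=3, a=120)
        factorial_tail(i=2, a=360)
          factorial_tail(i=1, a=720)
          -> return 720
        -> return 720
      -> return 720
    -> return 720
  -> return 720
-> return 720

Final answer: 720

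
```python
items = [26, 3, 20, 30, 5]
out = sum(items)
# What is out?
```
Trace:
  items=[26, 3, 20, 30, 5]
  items=[26, 3, 20, 30, 5], out=84

Final answer: 84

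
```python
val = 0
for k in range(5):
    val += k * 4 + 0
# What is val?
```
Trace:
  val=0
  val=0, k=0
  val=4, k=1
  val=12, k=2
  val=24, k=3
  val=40, k=4

Final answer: 40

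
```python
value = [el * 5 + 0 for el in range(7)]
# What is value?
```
Trace:
  el=0
  el=1
  el=2
  el=3
  el=4
  el=5
  el=6
  value=[0, 5, 10, 15, 20, 25, 30]

Final answer: [0, 5, 10, 15, 20, 25, 30]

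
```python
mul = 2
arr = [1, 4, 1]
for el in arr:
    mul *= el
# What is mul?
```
Trace:
  mul=2
  mul=2, el=1
  mul=8, el=4
  mul=8, el=1

Final answer: 8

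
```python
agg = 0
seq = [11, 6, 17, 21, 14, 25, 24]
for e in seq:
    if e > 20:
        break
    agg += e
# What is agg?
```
Trace:
  agg=0
  agg=11, e=11
  agg=17, e=6
  agg=34, e=17
  agg=34, e=21

Final answer: 34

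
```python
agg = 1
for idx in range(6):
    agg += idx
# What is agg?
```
Trace:
  agg=1
  agg=1, idx=0
  agg=2, idx=1
  agg=4, idx=2
  agg=7, idx=3
  agg=11, idx=4
  agg=16, idx=5

Final answer: 16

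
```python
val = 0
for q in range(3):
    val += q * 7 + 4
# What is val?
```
Trace:
  val=0
  val=4, q=0
  val=15, q=1
  val=33, q=2

Final answer: 33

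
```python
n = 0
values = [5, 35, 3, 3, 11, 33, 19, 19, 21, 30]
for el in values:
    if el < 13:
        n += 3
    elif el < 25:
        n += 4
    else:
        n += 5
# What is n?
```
Trace:
  n=0
  n=3, el=5
  n=8, el=35
  n=11, el=3
  n=14, el=3
  n=17, el=11
  n=22, el=33
  n=26, el=19
  n=30, el=19
  n=34, el=21
  n=39, el=30

Final answer: 39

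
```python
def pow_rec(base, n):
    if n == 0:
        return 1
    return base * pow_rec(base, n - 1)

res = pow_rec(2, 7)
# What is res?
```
Call trace:
pow_rec(base=2, n=7)
  pow_rec(base=2, n=6)
    pow_rec(base=2, n=5)
      pow_rec(base=2, n=4)
        pow_rec(base=2, n=3)
          pow_rec(base=2, n=2)
            pow_rec(base=2, n=1)
              pow_rec(base=2, n=0)
              -> return 1
            -> return 2
          -> return 4
        -> return 8
      -> return 16
    -> return 32
  -> return 64
-> return 128

Final answer: 128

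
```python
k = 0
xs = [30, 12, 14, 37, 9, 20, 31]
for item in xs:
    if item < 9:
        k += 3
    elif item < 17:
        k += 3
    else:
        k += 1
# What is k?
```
Trace:
  k=0
  k=1, item=30
  k=4, item=12
  k=7, item=14
  k=8, item=37
  k=11, item=9
  k=12, item=20
  k=13, item=31

Final answer: 13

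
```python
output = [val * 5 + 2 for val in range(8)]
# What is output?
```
Trace:
  val=0
  val=1
  val=2
  val=3
  val=4
  val=5
  val=6
  val=7
  output=[2, 7, 12, 17, 22, 27, 32, 37]

Final answer: [2, 7, 12, 17, 22, 27, 32, 37]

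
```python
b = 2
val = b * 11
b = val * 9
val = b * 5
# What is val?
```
Trace:
  b=2
  b=2, val=22
  b=198, val=22
  b=198, val=990

Final answer: 990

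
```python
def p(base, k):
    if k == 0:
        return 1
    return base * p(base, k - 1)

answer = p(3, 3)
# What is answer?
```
Call trace:
p(base=3, k=3)
  p(base=3, k=2)
    p(base=3, k=1)
      p(base=3, k=0)
      -> return 1
    -> return 3
  -> return 9
-> return 27

Final answer: 27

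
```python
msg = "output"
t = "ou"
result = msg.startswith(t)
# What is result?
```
Trace:
  msg='output'
  msg='output', t='ou'
  msg='output', t='ou', result=True

Final answer: True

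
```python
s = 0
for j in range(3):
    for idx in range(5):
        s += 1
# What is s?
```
Trace:
  s=0
  s=1, j=0, idx=0
  s=2, j=0, idx=1
  s=3, j=0, idx=2
  s=4, j=0, idx=3
  s=5, j=0, idx=4
  s=6, j=1, idx=0
  s=7, j=1, idx=1
  s=8, j=1, idx=2
  s=9, j=1, idx=3
  s=10, j=1, idx=4
  s=11, j=2, idx=0
  s=12, j=2, idx=1
  s=13, j=2, idx=2
  s=14, j=2, idx=3
  s=15, j=2, idx=4

Final answer: 15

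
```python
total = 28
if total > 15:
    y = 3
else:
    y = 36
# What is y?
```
Trace:
  total=28
  total=28, y=3

Final answer: 3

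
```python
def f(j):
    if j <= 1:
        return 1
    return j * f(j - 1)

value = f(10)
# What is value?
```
Call trace:
f(j=10)
  f(j=9)
    f(j=8)
      f(j=7)
        f(j=6)
          f(j=5)
            f(j=4)
              f(j=3)
                f(j=2)
                  f(j=1)
                  -> return 1
                -> return 2
              -> return 6
            -> return 24
          -> return 120
        -> return 720
      -> return 5040
    -> return 40320
  -> return 362880
-> return 3628800

Final answer: 3628800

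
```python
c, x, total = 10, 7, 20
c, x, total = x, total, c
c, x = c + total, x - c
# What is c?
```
Trace:
  c=10, x=7, total=20
  c=7, x=20, total=10
  c=17, x=13, total=10

Final answer: 17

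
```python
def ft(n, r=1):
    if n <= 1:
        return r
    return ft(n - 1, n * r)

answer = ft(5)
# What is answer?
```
Call trace:
ft(n=5, r=1)
  ft(n=4, r=5)
    ft(n=3, r=20)
      ft(n=2, r=60)
        ft(n=1, r=120)
        -> return 120
      -> return 120
    -> return 120
  -> return 120
-> return 120

Final answer: 120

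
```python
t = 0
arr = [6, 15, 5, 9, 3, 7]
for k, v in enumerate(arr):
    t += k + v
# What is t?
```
Trace:
  t=0
  t=6, k=0, v=6
  t=22, k=1, v=15
  t=29, k=2, v=5
  t=41, k=3, v=9
  t=48, k=4, v=3
  t=60, k=5, v=7

Final answer: 60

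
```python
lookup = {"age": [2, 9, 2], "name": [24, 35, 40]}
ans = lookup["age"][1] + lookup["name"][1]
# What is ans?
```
Trace:
  lookup={'age': [2, 9, 2], 'name': [24, 35, 40]}
  lookup={'age': [2, 9, 2], 'name': [24, 35, 40]}, ans=44

Final answer: 44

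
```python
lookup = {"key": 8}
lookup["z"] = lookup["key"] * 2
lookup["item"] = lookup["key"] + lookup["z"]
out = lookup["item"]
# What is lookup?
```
Trace:
  lookup={'key': 8}
  lookup={'key': 8, 'z': 16}
  lookup={'key': 8, 'z': 16, 'item': 24}
  lookup={'key': 8, 'z': 16, 'item': 24}, out=24

Final answer: {'key': 8, 'z': 16, 'item': 24}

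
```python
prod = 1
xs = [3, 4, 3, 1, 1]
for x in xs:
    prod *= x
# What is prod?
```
Trace:
  prod=1
  prod=3, x=3
  prod=12, x=4
  prod=36, x=3
  prod=36, x=1
  prod=36, x=1

Final answer: 36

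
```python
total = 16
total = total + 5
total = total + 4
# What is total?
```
Trace:
  total=16
  total=21
  total=25

Final answer: 25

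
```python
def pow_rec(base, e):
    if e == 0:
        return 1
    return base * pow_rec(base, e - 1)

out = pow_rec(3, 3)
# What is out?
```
Call trace:
pow_rec(base=3, e=3)
  pow_rec(base=3, e=2)
    pow_rec(base=3, e=1)
      pow_rec(base=3, e=0)
      -> return 1
    -> return 3
  -> return 9
-> return 27

Final answer: 27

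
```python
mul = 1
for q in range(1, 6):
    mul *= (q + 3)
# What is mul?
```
Trace:
  mul=1
  mul=4, q=1
  mul=20, q=2
  mul=120, q=3
  mul=840, q=4
  mul=6720, q=5

Final answer: 6720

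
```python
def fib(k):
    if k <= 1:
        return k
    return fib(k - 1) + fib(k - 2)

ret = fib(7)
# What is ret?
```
Call trace (a repeated sub-call is expanded the first time; later identical calls just restate its return value):
fib(k=7)
  fib(k=6)
    fib(k=5)
      fib(k=4)
        fib(k=3)
          fib(k=2)
            fib(k=1)
            -> return 1
            fib(k=0)
            -> return 0
          -> return 1
          fib(k=1)
          -> return 1
        -> return 2
        fib(k=2) -> return 1  (same call as traced above)
      -> return 3
      fib(k=3) -> return 2  (same call as traced above)
    -> return 5
    fib(k=4) -> return 3  (same call as traced above)
  -> return 8
  fib(k=5) -> return 5  (same call as traced above)
-> return 13

Final answer: 13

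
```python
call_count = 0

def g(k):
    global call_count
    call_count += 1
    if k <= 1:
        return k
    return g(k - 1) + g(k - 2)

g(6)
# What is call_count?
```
Call trace (a repeated sub-call is expanded the first time; later identical calls just restate its return value):
g(k=6)
  g(k=5)
    g(k=4)
      g(k=3)
        g(k=2)
          g(k=1)
          -> return 1
          g(k=0)
          -> return 0
        -> return 1
        g(k=1)
        -> return 1
      -> return 2
      g(k=2) -> return 1  (same call as traced above)
    -> return 3
    g(k=3) -> return 2  (same call as traced above)
  -> return 5
  g(k=4) -> return 3  (same call as traced above)
-> return 8

call_count is incremented once per call, so count the calls in each subtree. Let C(k) = number of calls made by g(k).
C(0) = C(1) = 1 (base case, no recursion); C(k) = 1 + C(k - 1) + C(k - 2) otherwise.
C(2) = 1 + C(1) + C(0) = 1 + 1 + 1 = 3
C(3) = 1 + C(2) + C(1) = 1 + 3 + 1 = 5
C(4) = 1 + C(3) + C(2) = 1 + 5 + 3 = 9
C(5) = 1 + C(4) + C(3) = 1 + 9 + 5 = 15
C(6) = 1 + C(5) + C(4) = 1 + 15 + 9 = 25
call_count = C(6) = 25

Final answer: 25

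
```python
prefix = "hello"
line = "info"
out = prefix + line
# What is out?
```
Trace:
  prefix='hello'
  prefix='hello', line='info'
  prefix='hello', line='info', out='helloinfo'

Final answer: 'helloinfo'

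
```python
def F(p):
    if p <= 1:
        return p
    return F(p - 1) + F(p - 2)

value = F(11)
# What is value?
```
Call trace (a repeated sub-call is expanded the first time; later identical calls just restate its return value):
F(p=11)
  F(p=10)
    F(p=9)
      F(p=8)
        F(p=7)
          F(p=6)
            F(p=5)
              F(p=4)
                F(p=3)
                  F(p=2)
                    F(p=1)
                    -> return 1
                    F(p=0)
                    -> return 0
                  -> return 1
                  F(p=1)
                  -> return 1
                -> return 2
                F(p=2) -> return 1  (same call as traced above)
              -> return 3
              F(p=3) -> return 2  (same call as traced above)
            -> return 5
            F(p=4) -> return 3  (same call as traced above)
          -> return 8
          F(p=5) -> return 5  (same call as traced above)
        -> return 13
        F(p=6) -> return 8  (same call as traced above)
      -> return 21
      F(p=7) -> return 13  (same call as traced above)
    -> return 34
    F(p=8) -> return 21  (same call as traced above)
  -> return 55
  F(p=9) -> return 34  (same call as traced above)
-> return 89

Final answer: 89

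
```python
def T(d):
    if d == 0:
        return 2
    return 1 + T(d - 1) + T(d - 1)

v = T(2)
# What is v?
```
Call trace (a repeated sub-call is expanded the first time; later identical calls just restate its return value):
T(d=2)
  T(d=1)
    T(d=0)
    -> return 2
    T(d=0)
    -> return 2
  -> return 5
  T(d=1) -> return 5  (same call as traced above)
-> return 11

Final answer: 11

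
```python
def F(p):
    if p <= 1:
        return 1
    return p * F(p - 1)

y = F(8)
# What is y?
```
Call trace:
F(p=8)
  F(p=7)
    F(p=6)
      F(p=5)
        F(p=4)
          F(p=3)
            F(p=2)
              F(p=1)
              -> return 1
            -> return 2
          -> return 6
        -> return 24
      -> return 120
    -> return 720
  -> return 5040
-> return 40320

Final answer: 40320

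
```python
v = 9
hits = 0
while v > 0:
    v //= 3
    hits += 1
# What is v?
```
Trace:
  v=9
  v=9, hits=0
  v=3, hits=1
  v=1, hits=2
  v=0, hits=3

Final answer: 0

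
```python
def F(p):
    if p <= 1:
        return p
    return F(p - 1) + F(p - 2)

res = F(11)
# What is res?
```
Call trace (a repeated sub-call is expanded the first time; later identical calls just restate its return value):
F(p=11)
  F(p=10)
    F(p=9)
      F(p=8)
        F(p=7)
          F(p=6)
            F(p=5)
              F(p=4)
                F(p=3)
                  F(p=2)
                    F(p=1)
                    -> return 1
                    F(p=0)
                    -> return 0
                  -> return 1
                  F(p=1)
                  -> return 1
                -> return 2
                F(p=2) -> return 1  (same call as traced above)
              -> return 3
              F(p=3) -> return 2  (same call as traced above)
            -> return 5
            F(p=4) -> return 3  (same call as traced above)
          -> return 8
          F(p=5) -> return 5  (same call as traced above)
        -> return 13
        F(p=6) -> return 8  (same call as traced above)
      -> return 21
      F(p=7) -> return 13  (same call as traced above)
    -> return 34
    F(p=8) -> return 21  (same call as traced above)
  -> return 55
  F(p=9) -> return 34  (same call as traced above)
-> return 89

Final answer: 89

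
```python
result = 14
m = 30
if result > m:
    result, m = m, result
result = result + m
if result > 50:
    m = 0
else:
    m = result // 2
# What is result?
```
Trace:
  result=14
  result=14, m=30
  result=14, m=30
  result=44, m=30
  result=44, m=22

Final answer: 44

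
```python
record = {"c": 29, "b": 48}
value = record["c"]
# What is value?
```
Trace:
  record={'c': 29, 'b': 48}
  record={'c': 29, 'b': 48}, value=29

Final answer: 29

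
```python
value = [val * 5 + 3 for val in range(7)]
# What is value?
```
Trace:
  val=0
  val=1
  val=2
  val=3
  val=4
  val=5
  val=6
  value=[3, 8, 13, 18, 23, 28, 33]

Final answer: [3, 8, 13, 18, 23, 28, 33]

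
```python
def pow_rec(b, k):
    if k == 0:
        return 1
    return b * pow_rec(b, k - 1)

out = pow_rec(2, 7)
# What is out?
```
Call trace:
pow_rec(b=2, k=7)
  pow_rec(b=2, k=6)
    pow_rec(b=2, k=5)
      pow_rec(b=2, k=4)
        pow_rec(b=2, k=3)
          pow_rec(b=2, k=2)
            pow_rec(b=2, k=1)
              pow_rec(b=2, k=0)
              -> return 1
            -> return 2
          -> return 4
        -> return 8
      -> return 16
    -> return 32
  -> return 64
-> return 128

Final answer: 128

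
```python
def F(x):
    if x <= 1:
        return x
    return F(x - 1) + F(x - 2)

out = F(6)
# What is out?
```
Call trace (a repeated sub-call is expanded the first time; later identical calls just restate its return value):
F(x=6)
  F(x=5)
    F(x=4)
      F(x=3)
        F(x=2)
          F(x=1)
          -> return 1
          F(x=0)
          -> return 0
        -> return 1
        F(x=1)
        -> return 1
      -> return 2
      F(x=2) -> return 1  (same call as traced above)
    -> return 3
    F(x=3) -> return 2  (same call as traced above)
  -> return 5
  F(x=4) -> return 3  (same call as traced above)
-> return 8

Final answer: 8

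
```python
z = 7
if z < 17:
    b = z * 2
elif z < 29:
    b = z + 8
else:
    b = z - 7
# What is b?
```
Trace:
  z=7
  z=7, b=14

Final answer: 14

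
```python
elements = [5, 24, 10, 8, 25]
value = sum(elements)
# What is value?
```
Trace:
  elements=[5, 24, 10, 8, 25]
  elements=[5, 24, 10, 8, 25], value=72

Final answer: 72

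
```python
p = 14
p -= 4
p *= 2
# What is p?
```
Trace:
  p=14
  p=10
  p=20

Final answer: 20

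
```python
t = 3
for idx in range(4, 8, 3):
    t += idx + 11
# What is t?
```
Trace:
  t=3
  t=18, idx=4
  t=36, idx=7

Final answer: 36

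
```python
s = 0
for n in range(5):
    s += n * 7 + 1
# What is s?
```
Trace:
  s=0
  s=1, n=0
  s=9, n=1
  s=24, n=2
  s=46, n=3
  s=75, n=4

Final answer: 75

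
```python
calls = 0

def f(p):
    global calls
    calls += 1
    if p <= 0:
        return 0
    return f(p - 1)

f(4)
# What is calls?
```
Call trace:
f(p=4)
  f(p=3)
    f(p=2)
      f(p=1)
        f(p=0)
        -> return 0
      -> return 0
    -> return 0
  -> return 0
-> return 0

calls is incremented once per call. f is entered once for each p = 4, 3, 2, 1, 0 (the p <= 0 call returns without recursing), i.e. 4 + 1 calls.
calls = 5

Final answer: 5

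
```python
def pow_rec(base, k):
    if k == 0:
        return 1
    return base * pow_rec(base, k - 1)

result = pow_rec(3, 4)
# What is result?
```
Call trace:
pow_rec(base=3, k=4)
  pow_rec(base=3, k=3)
    pow_rec(base=3, k=2)
      pow_rec(base=3, k=1)
        pow_rec(base=3, k=0)
        -> return 1
      -> return 3
    -> return 9
  -> return 27
-> return 81

Final answer: 81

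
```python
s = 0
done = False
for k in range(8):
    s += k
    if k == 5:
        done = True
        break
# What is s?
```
Trace:
  s=0
  s=0, done=False
  s=0, done=False, k=0
  s=1, done=False, k=1
  s=3, done=False, k=2
  s=6, done=False, k=3
  s=10, done=False, k=4
  s=15, done=True, k=5

Final answer: 15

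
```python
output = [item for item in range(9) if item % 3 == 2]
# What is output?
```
Trace:
  item=0
  item=1
  item=2
  item=3
  item=4
  item=5
  item=6
  item=7
  item=8
  output=[2, 5, 8]

Final answer: [2, 5, 8]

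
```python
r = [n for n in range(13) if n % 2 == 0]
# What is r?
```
Trace:
  n=0
  n=1
  n=2
  n=3
  n=4
  n=5
  n=6
  n=7
  n=8
  n=9
  n=10
  n=11
  n=12
  r=[0, 2, 4, 6, 8, 10, 12]

Final answer: [0, 2, 4, 6, 8, 10, 12]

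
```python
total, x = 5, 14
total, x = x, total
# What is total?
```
Trace:
  total=5, x=14
  total=14, x=5

Final answer: 14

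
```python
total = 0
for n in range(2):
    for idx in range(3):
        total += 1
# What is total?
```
Trace:
  total=0
  total=1, n=0, idx=0
  total=2, n=0, idx=1
  total=3, n=0, idx=2
  total=4, n=1, idx=0
  total=5, n=1, idx=1
  total=6, n=1, idx=2

Final answer: 6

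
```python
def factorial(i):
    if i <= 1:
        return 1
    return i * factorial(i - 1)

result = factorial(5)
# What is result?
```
Call trace:
factorial(i=5)
  factorial(i=4)
    factorial(i=3)
      factorial(i=2)
        factorial(i=1)
        -> return 1
      -> return 2
    -> return 6
  -> return 24
-> return 120

Final answer: 120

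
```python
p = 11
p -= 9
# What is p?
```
Trace:
  p=11
  p=2

Final answer: 2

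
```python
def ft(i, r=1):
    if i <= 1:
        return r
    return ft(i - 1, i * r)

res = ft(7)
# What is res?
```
Call trace:
ft(i=7, r=1)
  ft(i=6, r=7)
    ft(i=5, r=42)
      ft(i=4, r=210)
        ft(i=3, r=840)
          ft(i=2, r=2520)
            ft(i=1, r=5040)
            -> return 5040
          -> return 5040
        -> return 5040
      -> return 5040
    -> return 5040
  -> return 5040
-> return 5040

Final answer: 5040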